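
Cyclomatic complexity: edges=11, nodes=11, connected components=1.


Formula: V(G) = E - N + 2P
V(G) = 11 - 11 + 2*1
V(G) = 0 + 2
V(G) = 2

2


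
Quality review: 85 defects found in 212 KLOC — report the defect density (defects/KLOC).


Defect density = defects / KLOC
Defect density = 85 / 212
Defect density = 0.401 defects/KLOC

0.401 defects/KLOC


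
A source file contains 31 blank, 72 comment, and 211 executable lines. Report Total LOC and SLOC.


Total LOC = blank + comment + code
Total LOC = 31 + 72 + 211 = 314
SLOC (source only) = code = 211

Total LOC: 314, SLOC: 211


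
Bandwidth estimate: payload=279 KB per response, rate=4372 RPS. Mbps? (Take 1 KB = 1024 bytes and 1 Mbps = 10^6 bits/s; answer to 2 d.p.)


Formula: Mbps = payload_bytes * RPS * 8 / 1e6
Payload per request = 279 KB = 279 * 1024 = 285696 bytes
Total bytes/sec = 285696 * 4372 = 1249062912
Total bits/sec = 1249062912 * 8 = 9992503296
Mbps = 9992503296 / 1e6 = 9992.5

9992.5 Mbps


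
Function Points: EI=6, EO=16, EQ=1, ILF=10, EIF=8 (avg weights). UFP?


UFP = EI*4 + EO*5 + EQ*4 + ILF*10 + EIF*7
UFP = 6*4 + 16*5 + 1*4 + 10*10 + 8*7
UFP = 24 + 80 + 4 + 100 + 56
UFP = 264

264


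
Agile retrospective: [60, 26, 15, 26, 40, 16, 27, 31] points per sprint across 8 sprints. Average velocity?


Formula: Avg velocity = Total points / Number of sprints
Points: [60, 26, 15, 26, 40, 16, 27, 31]
Sum = 60 + 26 + 15 + 26 + 40 + 16 + 27 + 31 = 241
Avg velocity = 241 / 8 = 30.13 points/sprint

30.13 points/sprint


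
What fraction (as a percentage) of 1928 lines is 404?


Coverage = covered / total * 100
Coverage = 404 / 1928 * 100
Coverage = 20.95%

20.95%


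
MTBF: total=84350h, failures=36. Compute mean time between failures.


Formula: MTBF = Total operating time / Number of failures
MTBF = 84350 / 36
MTBF = 2343.06 hours

2343.06 hours


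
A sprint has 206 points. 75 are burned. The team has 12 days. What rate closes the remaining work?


Formula: Required rate = Remaining points / Days left
Remaining = 206 - 75 = 131 points
Required rate = 131 / 12 = 10.92 points/day

10.92 points/day


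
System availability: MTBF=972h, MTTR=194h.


Availability = MTBF / (MTBF + MTTR)
Availability = 972 / (972 + 194)
Availability = 972 / 1166
Availability = 83.3619%

83.3619%


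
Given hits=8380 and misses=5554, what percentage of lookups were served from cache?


Formula: hit rate = hits / (hits + misses) * 100
hit rate = 8380 / (8380 + 5554) * 100
hit rate = 8380 / 13934 * 100
hit rate = 60.14%

60.14%


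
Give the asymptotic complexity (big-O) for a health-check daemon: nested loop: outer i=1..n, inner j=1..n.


Reasoning: n iterations times n iterations
Complexity: O(n^2)

O(n^2)


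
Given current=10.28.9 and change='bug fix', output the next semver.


Current: 10.28.9
Change category: 'bug fix' → patch bump
SemVer rule: patch bump → increment PATCH (MAJOR and MINOR unchanged)
New: 10.28.10

10.28.10


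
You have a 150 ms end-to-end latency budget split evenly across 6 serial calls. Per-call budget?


Formula: per_stage = total_budget / stages
per_stage = 150 / 6
per_stage = 25.0 ms

25.0 ms


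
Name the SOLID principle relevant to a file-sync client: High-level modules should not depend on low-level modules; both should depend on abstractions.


This describes the Dependency Inversion Principle (DIP)

Dependency Inversion Principle (DIP)


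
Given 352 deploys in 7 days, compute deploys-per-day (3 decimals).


Formula: deployments per day = releases / days
= 352 / 7
= 50.286 deploys/day
(equivalently, 352.0 deploys/week)

50.286 deploys/day


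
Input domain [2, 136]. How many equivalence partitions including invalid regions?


Valid range: [2, 136]
Class 1: x < 2 — invalid
Class 2: 2 ≤ x ≤ 136 — valid
Class 3: x > 136 — invalid
Total equivalence classes: 3

3 equivalence classes


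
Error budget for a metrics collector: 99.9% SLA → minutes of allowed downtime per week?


Formula: allowed downtime = period * (100 - SLA) / 100
Period (week) = 10080 minutes
Unavailability fraction = (100 - 99.9) / 100
Allowed downtime = 10080 * (100 - 99.9) / 100
Allowed downtime = 10.08 minutes

10.08 minutes


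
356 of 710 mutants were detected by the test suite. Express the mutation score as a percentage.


Mutation score = killed / total * 100
Mutation score = 356 / 710 * 100
Mutation score = 50.14%

50.14%


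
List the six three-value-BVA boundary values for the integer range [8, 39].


Range: [8, 39]
Boundaries: just below min, min, min+1, max-1, max, just above max
Values: [7, 8, 9, 38, 39, 40]

[7, 8, 9, 38, 39, 40]


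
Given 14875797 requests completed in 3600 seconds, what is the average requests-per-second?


Formula: throughput = requests / seconds
throughput = 14875797 / 3600
throughput = 4132.17 requests/second

4132.17 requests/second


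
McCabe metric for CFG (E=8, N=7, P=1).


Formula: V(G) = E - N + 2P
V(G) = 8 - 7 + 2*1
V(G) = 1 + 2
V(G) = 3

3


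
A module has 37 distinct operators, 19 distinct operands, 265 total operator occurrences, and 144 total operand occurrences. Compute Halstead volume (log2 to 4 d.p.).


Formula: V = N * log2(η), where N = N1 + N2 and η = η1 + η2
η = 37 + 19 = 56
N = 265 + 144 = 409
log2(56) ≈ 5.8074
V = 409 * 5.8074 = 2375.23

2375.23


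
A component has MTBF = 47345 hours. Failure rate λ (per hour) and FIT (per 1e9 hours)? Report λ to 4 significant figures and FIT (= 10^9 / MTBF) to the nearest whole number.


Formula: λ = 1 / MTBF; FIT = λ × 1e9 = 1e9 / MTBF
λ = 1 / 47345 ≈ 2.112e-05 failures/hour
FIT = 1e9 / 47345 ≈ 21122 failures per 1e9 hours (nearest whole number)

λ = 2.112e-05 /h, FIT = 21122


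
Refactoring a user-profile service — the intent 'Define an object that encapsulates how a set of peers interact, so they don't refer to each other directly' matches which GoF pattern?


This matches the Mediator pattern

Mediator


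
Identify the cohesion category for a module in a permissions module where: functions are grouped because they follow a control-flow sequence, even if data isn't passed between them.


Reasoning: Grouped by order of execution within a routine, not by data flow
Type: Procedural cohesion

Procedural cohesion


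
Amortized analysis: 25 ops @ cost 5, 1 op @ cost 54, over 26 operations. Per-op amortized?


Formula: Amortized cost = Total cost / Operations
Total cost = (25 * 5) + (1 * 54)
Total cost = 125 + 54 = 179
Amortized = 179 / 26 = 6.8846

6.8846


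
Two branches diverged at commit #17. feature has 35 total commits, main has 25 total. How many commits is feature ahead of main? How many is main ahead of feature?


Common ancestor: commit #17
feature commits after divergence: 35 - 17 = 18
main commits after divergence: 25 - 17 = 8
feature is 18 commits ahead of main
main is 8 commits ahead of feature

feature ahead: 18, main ahead: 8


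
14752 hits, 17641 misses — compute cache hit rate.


Formula: hit rate = hits / (hits + misses) * 100
hit rate = 14752 / (14752 + 17641) * 100
hit rate = 14752 / 32393 * 100
hit rate = 45.54%

45.54%


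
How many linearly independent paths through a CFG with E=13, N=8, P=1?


Formula: V(G) = E - N + 2P
V(G) = 13 - 8 + 2*1
V(G) = 5 + 2
V(G) = 7

7


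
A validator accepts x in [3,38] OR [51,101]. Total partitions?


Valid ranges: [3,38] and [51,101]
Class 1: x < 3 — invalid
Class 2: 3 ≤ x ≤ 38 — valid
Class 3: 38 < x < 51 — invalid (gap between ranges)
Class 4: 51 ≤ x ≤ 101 — valid
Class 5: x > 101 — invalid
Total equivalence classes: 5

5 equivalence classes


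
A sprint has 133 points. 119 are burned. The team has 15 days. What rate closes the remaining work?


Formula: Required rate = Remaining points / Days left
Remaining = 133 - 119 = 14 points
Required rate = 14 / 15 = 0.93 points/day

0.93 points/day


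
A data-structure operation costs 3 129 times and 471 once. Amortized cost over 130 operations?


Formula: Amortized cost = Total cost / Operations
Total cost = (129 * 3) + (1 * 471)
Total cost = 387 + 471 = 858
Amortized = 858 / 130 = 6.6

6.6


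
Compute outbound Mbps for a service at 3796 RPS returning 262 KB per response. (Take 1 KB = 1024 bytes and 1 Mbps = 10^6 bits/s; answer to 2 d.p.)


Formula: Mbps = payload_bytes * RPS * 8 / 1e6
Payload per request = 262 KB = 262 * 1024 = 268288 bytes
Total bytes/sec = 268288 * 3796 = 1018421248
Total bits/sec = 1018421248 * 8 = 8147369984
Mbps = 8147369984 / 1e6 = 8147.37

8147.37 Mbps


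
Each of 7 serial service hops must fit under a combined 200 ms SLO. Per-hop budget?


Formula: per_stage = total_budget / stages
per_stage = 200 / 7
per_stage = 28.57 ms

28.57 ms


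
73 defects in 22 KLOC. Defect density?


Defect density = defects / KLOC
Defect density = 73 / 22
Defect density = 3.318 defects/KLOC

3.318 defects/KLOC


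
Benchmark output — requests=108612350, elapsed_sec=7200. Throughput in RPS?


Formula: throughput = requests / seconds
throughput = 108612350 / 7200
throughput = 15085.05 requests/second

15085.05 requests/second


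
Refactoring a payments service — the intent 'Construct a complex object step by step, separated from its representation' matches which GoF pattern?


This matches the Builder pattern

Builder


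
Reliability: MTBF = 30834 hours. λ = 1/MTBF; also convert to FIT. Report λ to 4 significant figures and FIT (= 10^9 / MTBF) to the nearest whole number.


Formula: λ = 1 / MTBF; FIT = λ × 1e9 = 1e9 / MTBF
λ = 1 / 30834 ≈ 3.243e-05 failures/hour
FIT = 1e9 / 30834 ≈ 32432 failures per 1e9 hours (nearest whole number)

λ = 3.243e-05 /h, FIT = 32432


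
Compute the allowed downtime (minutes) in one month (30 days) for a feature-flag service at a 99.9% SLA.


Formula: allowed downtime = period * (100 - SLA) / 100
Period (month (30 days)) = 43200 minutes
Unavailability fraction = (100 - 99.9) / 100
Allowed downtime = 43200 * (100 - 99.9) / 100
Allowed downtime = 43.2 minutes

43.2 minutes


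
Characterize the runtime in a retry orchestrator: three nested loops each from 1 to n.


Reasoning: three levels of nesting over n
Complexity: O(n^3)

O(n^3)


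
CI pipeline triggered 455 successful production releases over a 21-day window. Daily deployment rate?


Formula: deployments per day = releases / days
= 455 / 21
= 21.667 deploys/day
(equivalently, 151.67 deploys/week)

21.667 deploys/day


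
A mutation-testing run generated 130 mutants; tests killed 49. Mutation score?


Mutation score = killed / total * 100
Mutation score = 49 / 130 * 100
Mutation score = 37.69%

37.69%


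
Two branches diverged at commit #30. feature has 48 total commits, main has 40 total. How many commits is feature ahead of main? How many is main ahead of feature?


Common ancestor: commit #30
feature commits after divergence: 48 - 30 = 18
main commits after divergence: 40 - 30 = 10
feature is 18 commits ahead of main
main is 10 commits ahead of feature

feature ahead: 18, main ahead: 10


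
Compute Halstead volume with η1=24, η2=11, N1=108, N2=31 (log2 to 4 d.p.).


Formula: V = N * log2(η), where N = N1 + N2 and η = η1 + η2
η = 24 + 11 = 35
N = 108 + 31 = 139
log2(35) ≈ 5.1293
V = 139 * 5.1293 = 712.97

712.97


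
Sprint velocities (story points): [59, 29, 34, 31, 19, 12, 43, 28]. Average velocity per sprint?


Formula: Avg velocity = Total points / Number of sprints
Points: [59, 29, 34, 31, 19, 12, 43, 28]
Sum = 59 + 29 + 34 + 31 + 19 + 12 + 43 + 28 = 255
Avg velocity = 255 / 8 = 31.88 points/sprint

31.88 points/sprint


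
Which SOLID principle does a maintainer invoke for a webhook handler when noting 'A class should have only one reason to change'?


This describes the Single Responsibility Principle (SRP)

Single Responsibility Principle (SRP)


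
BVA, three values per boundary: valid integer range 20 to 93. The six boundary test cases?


Range: [20, 93]
Boundaries: just below min, min, min+1, max-1, max, just above max
Values: [19, 20, 21, 92, 93, 94]

[19, 20, 21, 92, 93, 94]


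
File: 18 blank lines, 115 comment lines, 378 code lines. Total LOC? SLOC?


Total LOC = blank + comment + code
Total LOC = 18 + 115 + 378 = 511
SLOC (source only) = code = 378

Total LOC: 511, SLOC: 378


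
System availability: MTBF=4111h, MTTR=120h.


Availability = MTBF / (MTBF + MTTR)
Availability = 4111 / (4111 + 120)
Availability = 4111 / 4231
Availability = 97.1638%

97.1638%


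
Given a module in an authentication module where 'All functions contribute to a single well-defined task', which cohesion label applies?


Reasoning: Best: single purpose
Type: Functional cohesion

Functional cohesion


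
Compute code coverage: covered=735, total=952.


Coverage = covered / total * 100
Coverage = 735 / 952 * 100
Coverage = 77.21%

77.21%


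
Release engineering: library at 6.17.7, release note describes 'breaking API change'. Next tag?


Current: 6.17.7
Change category: 'breaking API change' → major bump
SemVer rule: major bump → increment MAJOR, reset MINOR and PATCH to 0
New: 7.0.0

7.0.0


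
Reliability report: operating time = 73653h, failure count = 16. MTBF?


Formula: MTBF = Total operating time / Number of failures
MTBF = 73653 / 16
MTBF = 4603.31 hours

4603.31 hours


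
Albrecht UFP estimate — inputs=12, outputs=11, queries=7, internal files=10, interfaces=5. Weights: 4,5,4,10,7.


UFP = EI*4 + EO*5 + EQ*4 + ILF*10 + EIF*7
UFP = 12*4 + 11*5 + 7*4 + 10*10 + 5*7
UFP = 48 + 55 + 28 + 100 + 35
UFP = 266

266


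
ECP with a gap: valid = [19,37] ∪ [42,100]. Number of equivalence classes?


Valid ranges: [19,37] and [42,100]
Class 1: x < 19 — invalid
Class 2: 19 ≤ x ≤ 37 — valid
Class 3: 37 < x < 42 — invalid (gap between ranges)
Class 4: 42 ≤ x ≤ 100 — valid
Class 5: x > 100 — invalid
Total equivalence classes: 5

5 equivalence classes


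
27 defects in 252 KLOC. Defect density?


Defect density = defects / KLOC
Defect density = 27 / 252
Defect density = 0.107 defects/KLOC

0.107 defects/KLOC


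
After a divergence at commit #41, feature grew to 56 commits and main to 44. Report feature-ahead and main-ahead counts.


Common ancestor: commit #41
feature commits after divergence: 56 - 41 = 15
main commits after divergence: 44 - 41 = 3
feature is 15 commits ahead of main
main is 3 commits ahead of feature

feature ahead: 15, main ahead: 3


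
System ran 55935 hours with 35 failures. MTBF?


Formula: MTBF = Total operating time / Number of failures
MTBF = 55935 / 35
MTBF = 1598.14 hours

1598.14 hours


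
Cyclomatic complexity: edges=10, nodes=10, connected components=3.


Formula: V(G) = E - N + 2P
V(G) = 10 - 10 + 2*3
V(G) = 0 + 6
V(G) = 6

6


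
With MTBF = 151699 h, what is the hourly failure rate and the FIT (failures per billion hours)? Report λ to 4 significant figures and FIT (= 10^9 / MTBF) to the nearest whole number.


Formula: λ = 1 / MTBF; FIT = λ × 1e9 = 1e9 / MTBF
λ = 1 / 151699 ≈ 6.592e-06 failures/hour
FIT = 1e9 / 151699 ≈ 6592 failures per 1e9 hours (nearest whole number)

λ = 6.592e-06 /h, FIT = 6592


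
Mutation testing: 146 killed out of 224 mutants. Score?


Mutation score = killed / total * 100
Mutation score = 146 / 224 * 100
Mutation score = 65.18%

65.18%


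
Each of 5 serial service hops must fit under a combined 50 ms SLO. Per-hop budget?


Formula: per_stage = total_budget / stages
per_stage = 50 / 5
per_stage = 10.0 ms

10.0 ms


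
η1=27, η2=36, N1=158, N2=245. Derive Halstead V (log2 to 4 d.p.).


Formula: V = N * log2(η), where N = N1 + N2 and η = η1 + η2
η = 27 + 36 = 63
N = 158 + 245 = 403
log2(63) ≈ 5.9773
V = 403 * 5.9773 = 2408.85

2408.85


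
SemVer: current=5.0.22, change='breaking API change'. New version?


Current: 5.0.22
Change category: 'breaking API change' → major bump
SemVer rule: major bump → increment MAJOR, reset MINOR and PATCH to 0
New: 6.0.0

6.0.0


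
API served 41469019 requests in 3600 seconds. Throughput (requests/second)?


Formula: throughput = requests / seconds
throughput = 41469019 / 3600
throughput = 11519.17 requests/second

11519.17 requests/second


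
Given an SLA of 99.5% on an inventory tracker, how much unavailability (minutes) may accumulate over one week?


Formula: allowed downtime = period * (100 - SLA) / 100
Period (week) = 10080 minutes
Unavailability fraction = (100 - 99.5) / 100
Allowed downtime = 10080 * (100 - 99.5) / 100
Allowed downtime = 50.4 minutes

50.4 minutes


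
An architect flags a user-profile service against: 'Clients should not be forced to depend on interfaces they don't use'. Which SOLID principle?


This describes the Interface Segregation Principle (ISP)

Interface Segregation Principle (ISP)


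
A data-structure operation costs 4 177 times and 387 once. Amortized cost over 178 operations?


Formula: Amortized cost = Total cost / Operations
Total cost = (177 * 4) + (1 * 387)
Total cost = 708 + 387 = 1095
Amortized = 1095 / 178 = 6.1517

6.1517


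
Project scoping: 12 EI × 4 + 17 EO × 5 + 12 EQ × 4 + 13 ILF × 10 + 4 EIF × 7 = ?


UFP = EI*4 + EO*5 + EQ*4 + ILF*10 + EIF*7
UFP = 12*4 + 17*5 + 12*4 + 13*10 + 4*7
UFP = 48 + 85 + 48 + 130 + 28
UFP = 339

339


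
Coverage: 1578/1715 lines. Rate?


Coverage = covered / total * 100
Coverage = 1578 / 1715 * 100
Coverage = 92.01%

92.01%


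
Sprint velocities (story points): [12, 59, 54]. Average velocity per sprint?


Formula: Avg velocity = Total points / Number of sprints
Points: [12, 59, 54]
Sum = 12 + 59 + 54 = 125
Avg velocity = 125 / 3 = 41.67 points/sprint

41.67 points/sprint


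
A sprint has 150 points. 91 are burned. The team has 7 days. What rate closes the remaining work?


Formula: Required rate = Remaining points / Days left
Remaining = 150 - 91 = 59 points
Required rate = 59 / 7 = 8.43 points/day

8.43 points/day


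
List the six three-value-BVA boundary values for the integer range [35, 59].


Range: [35, 59]
Boundaries: just below min, min, min+1, max-1, max, just above max
Values: [34, 35, 36, 58, 59, 60]

[34, 35, 36, 58, 59, 60]


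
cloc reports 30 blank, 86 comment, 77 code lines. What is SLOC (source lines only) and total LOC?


Total LOC = blank + comment + code
Total LOC = 30 + 86 + 77 = 193
SLOC (source only) = code = 77

Total LOC: 193, SLOC: 77


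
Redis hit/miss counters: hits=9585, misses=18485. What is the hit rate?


Formula: hit rate = hits / (hits + misses) * 100
hit rate = 9585 / (9585 + 18485) * 100
hit rate = 9585 / 28070 * 100
hit rate = 34.15%

34.15%


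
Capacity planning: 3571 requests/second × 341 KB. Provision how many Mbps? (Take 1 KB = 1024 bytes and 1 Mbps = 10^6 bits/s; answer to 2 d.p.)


Formula: Mbps = payload_bytes * RPS * 8 / 1e6
Payload per request = 341 KB = 341 * 1024 = 349184 bytes
Total bytes/sec = 349184 * 3571 = 1246936064
Total bits/sec = 1246936064 * 8 = 9975488512
Mbps = 9975488512 / 1e6 = 9975.49

9975.49 Mbps


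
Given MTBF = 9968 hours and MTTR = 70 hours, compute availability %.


Availability = MTBF / (MTBF + MTTR)
Availability = 9968 / (9968 + 70)
Availability = 9968 / 10038
Availability = 99.3026%

99.3026%


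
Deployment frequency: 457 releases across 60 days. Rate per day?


Formula: deployments per day = releases / days
= 457 / 60
= 7.617 deploys/day
(equivalently, 53.32 deploys/week)

7.617 deploys/day


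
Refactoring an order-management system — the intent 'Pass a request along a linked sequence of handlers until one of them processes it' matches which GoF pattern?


This matches the Chain of Responsibility pattern

Chain of Responsibility


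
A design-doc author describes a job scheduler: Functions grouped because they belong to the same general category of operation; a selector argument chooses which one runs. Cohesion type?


Reasoning: Grouped by category of activity, not by data or sequence
Type: Logical cohesion

Logical cohesion


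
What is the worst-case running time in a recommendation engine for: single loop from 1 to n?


Reasoning: one pass through n items
Complexity: O(n)

O(n)


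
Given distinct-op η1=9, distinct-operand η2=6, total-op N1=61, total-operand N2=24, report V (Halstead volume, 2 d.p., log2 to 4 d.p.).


Formula: V = N * log2(η), where N = N1 + N2 and η = η1 + η2
η = 9 + 6 = 15
N = 61 + 24 = 85
log2(15) ≈ 3.9069
V = 85 * 3.9069 = 332.09

332.09


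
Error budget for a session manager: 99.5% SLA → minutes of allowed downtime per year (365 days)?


Formula: allowed downtime = period * (100 - SLA) / 100
Period (year (365 days)) = 525600 minutes
Unavailability fraction = (100 - 99.5) / 100
Allowed downtime = 525600 * (100 - 99.5) / 100
Allowed downtime = 2628.0 minutes

2628.0 minutes


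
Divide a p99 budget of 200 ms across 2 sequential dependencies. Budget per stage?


Formula: per_stage = total_budget / stages
per_stage = 200 / 2
per_stage = 100.0 ms

100.0 ms


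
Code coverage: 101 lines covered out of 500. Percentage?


Coverage = covered / total * 100
Coverage = 101 / 500 * 100
Coverage = 20.2%

20.2%


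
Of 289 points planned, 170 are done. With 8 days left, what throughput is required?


Formula: Required rate = Remaining points / Days left
Remaining = 289 - 170 = 119 points
Required rate = 119 / 8 = 14.88 points/day

14.88 points/day


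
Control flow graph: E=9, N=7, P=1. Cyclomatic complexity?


Formula: V(G) = E - N + 2P
V(G) = 9 - 7 + 2*1
V(G) = 2 + 2
V(G) = 4

4


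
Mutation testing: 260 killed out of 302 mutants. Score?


Mutation score = killed / total * 100
Mutation score = 260 / 302 * 100
Mutation score = 86.09%

86.09%


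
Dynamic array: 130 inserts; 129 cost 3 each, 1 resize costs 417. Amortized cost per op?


Formula: Amortized cost = Total cost / Operations
Total cost = (129 * 3) + (1 * 417)
Total cost = 387 + 417 = 804
Amortized = 804 / 130 = 6.1846

6.1846


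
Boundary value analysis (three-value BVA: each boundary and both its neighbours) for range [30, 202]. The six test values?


Range: [30, 202]
Boundaries: just below min, min, min+1, max-1, max, just above max
Values: [29, 30, 31, 201, 202, 203]

[29, 30, 31, 201, 202, 203]


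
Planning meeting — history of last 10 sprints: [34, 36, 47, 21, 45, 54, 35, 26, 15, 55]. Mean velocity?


Formula: Avg velocity = Total points / Number of sprints
Points: [34, 36, 47, 21, 45, 54, 35, 26, 15, 55]
Sum = 34 + 36 + 47 + 21 + 45 + 54 + 35 + 26 + 15 + 55 = 368
Avg velocity = 368 / 10 = 36.8 points/sprint

36.8 points/sprint


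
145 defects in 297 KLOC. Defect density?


Defect density = defects / KLOC
Defect density = 145 / 297
Defect density = 0.488 defects/KLOC

0.488 defects/KLOC


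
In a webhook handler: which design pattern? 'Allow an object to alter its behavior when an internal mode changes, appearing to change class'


This matches the State pattern

State


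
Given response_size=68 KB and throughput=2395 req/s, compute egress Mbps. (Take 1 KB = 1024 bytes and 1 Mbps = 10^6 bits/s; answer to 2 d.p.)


Formula: Mbps = payload_bytes * RPS * 8 / 1e6
Payload per request = 68 KB = 68 * 1024 = 69632 bytes
Total bytes/sec = 69632 * 2395 = 166768640
Total bits/sec = 166768640 * 8 = 1334149120
Mbps = 1334149120 / 1e6 = 1334.15

1334.15 Mbps


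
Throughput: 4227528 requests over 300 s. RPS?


Formula: throughput = requests / seconds
throughput = 4227528 / 300
throughput = 14091.76 requests/second

14091.76 requests/second


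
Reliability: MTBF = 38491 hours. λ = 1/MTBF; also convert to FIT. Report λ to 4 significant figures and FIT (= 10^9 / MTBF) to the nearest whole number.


Formula: λ = 1 / MTBF; FIT = λ × 1e9 = 1e9 / MTBF
λ = 1 / 38491 ≈ 2.598e-05 failures/hour
FIT = 1e9 / 38491 ≈ 25980 failures per 1e9 hours (nearest whole number)

λ = 2.598e-05 /h, FIT = 25980


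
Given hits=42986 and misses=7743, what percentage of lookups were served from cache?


Formula: hit rate = hits / (hits + misses) * 100
hit rate = 42986 / (42986 + 7743) * 100
hit rate = 42986 / 50729 * 100
hit rate = 84.74%

84.74%


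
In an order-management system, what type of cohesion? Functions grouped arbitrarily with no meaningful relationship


Reasoning: Worst: random grouping
Type: Coincidental cohesion

Coincidental cohesion


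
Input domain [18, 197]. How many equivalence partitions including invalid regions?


Valid range: [18, 197]
Class 1: x < 18 — invalid
Class 2: 18 ≤ x ≤ 197 — valid
Class 3: x > 197 — invalid
Total equivalence classes: 3

3 equivalence classes


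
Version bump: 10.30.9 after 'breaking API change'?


Current: 10.30.9
Change category: 'breaking API change' → major bump
SemVer rule: major bump → increment MAJOR, reset MINOR and PATCH to 0
New: 11.0.0

11.0.0


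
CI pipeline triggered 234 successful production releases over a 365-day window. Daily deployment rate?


Formula: deployments per day = releases / days
= 234 / 365
= 0.641 deploys/day
(equivalently, 4.49 deploys/week)

0.641 deploys/day


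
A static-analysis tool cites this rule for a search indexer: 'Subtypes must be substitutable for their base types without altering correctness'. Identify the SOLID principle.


This describes the Liskov Substitution Principle (LSP)

Liskov Substitution Principle (LSP)


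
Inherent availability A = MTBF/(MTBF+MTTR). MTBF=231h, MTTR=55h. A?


Availability = MTBF / (MTBF + MTTR)
Availability = 231 / (231 + 55)
Availability = 231 / 286
Availability = 80.7692%

80.7692%


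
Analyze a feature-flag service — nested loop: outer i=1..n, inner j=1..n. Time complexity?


Reasoning: n iterations times n iterations
Complexity: O(n^2)

O(n^2)


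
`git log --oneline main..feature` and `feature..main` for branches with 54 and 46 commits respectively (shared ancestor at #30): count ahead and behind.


Common ancestor: commit #30
feature commits after divergence: 54 - 30 = 24
main commits after divergence: 46 - 30 = 16
feature is 24 commits ahead of main
main is 16 commits ahead of feature

feature ahead: 24, main ahead: 16


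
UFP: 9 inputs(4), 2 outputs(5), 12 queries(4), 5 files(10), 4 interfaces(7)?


UFP = EI*4 + EO*5 + EQ*4 + ILF*10 + EIF*7
UFP = 9*4 + 2*5 + 12*4 + 5*10 + 4*7
UFP = 36 + 10 + 48 + 50 + 28
UFP = 172

172


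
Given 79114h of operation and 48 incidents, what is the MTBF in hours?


Formula: MTBF = Total operating time / Number of failures
MTBF = 79114 / 48
MTBF = 1648.21 hours

1648.21 hours


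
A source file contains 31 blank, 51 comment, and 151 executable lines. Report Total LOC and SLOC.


Total LOC = blank + comment + code
Total LOC = 31 + 51 + 151 = 233
SLOC (source only) = code = 151

Total LOC: 233, SLOC: 151


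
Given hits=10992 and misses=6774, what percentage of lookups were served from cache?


Formula: hit rate = hits / (hits + misses) * 100
hit rate = 10992 / (10992 + 6774) * 100
hit rate = 10992 / 17766 * 100
hit rate = 61.87%

61.87%


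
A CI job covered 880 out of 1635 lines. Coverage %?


Coverage = covered / total * 100
Coverage = 880 / 1635 * 100
Coverage = 53.82%

53.82%


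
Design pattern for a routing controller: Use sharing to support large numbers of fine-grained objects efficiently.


This matches the Flyweight pattern

Flyweight


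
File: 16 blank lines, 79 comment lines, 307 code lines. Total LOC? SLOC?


Total LOC = blank + comment + code
Total LOC = 16 + 79 + 307 = 402
SLOC (source only) = code = 307

Total LOC: 402, SLOC: 307


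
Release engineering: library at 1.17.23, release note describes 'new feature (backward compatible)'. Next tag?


Current: 1.17.23
Change category: 'new feature (backward compatible)' → minor bump
SemVer rule: minor bump → increment MINOR, reset PATCH to 0 (MAJOR unchanged)
New: 1.18.0

1.18.0


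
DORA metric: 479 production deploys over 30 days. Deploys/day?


Formula: deployments per day = releases / days
= 479 / 30
= 15.967 deploys/day
(equivalently, 111.77 deploys/week)

15.967 deploys/day


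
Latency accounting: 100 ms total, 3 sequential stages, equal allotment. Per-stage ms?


Formula: per_stage = total_budget / stages
per_stage = 100 / 3
per_stage = 33.33 ms

33.33 ms


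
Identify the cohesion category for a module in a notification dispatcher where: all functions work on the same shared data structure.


Reasoning: Functions share data
Type: Communicational cohesion

Communicational cohesion


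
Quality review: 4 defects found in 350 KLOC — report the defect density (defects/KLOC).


Defect density = defects / KLOC
Defect density = 4 / 350
Defect density = 0.011 defects/KLOC

0.011 defects/KLOC


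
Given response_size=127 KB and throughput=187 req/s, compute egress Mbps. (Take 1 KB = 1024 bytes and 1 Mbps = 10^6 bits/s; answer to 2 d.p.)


Formula: Mbps = payload_bytes * RPS * 8 / 1e6
Payload per request = 127 KB = 127 * 1024 = 130048 bytes
Total bytes/sec = 130048 * 187 = 24318976
Total bits/sec = 24318976 * 8 = 194551808
Mbps = 194551808 / 1e6 = 194.55

194.55 Mbps


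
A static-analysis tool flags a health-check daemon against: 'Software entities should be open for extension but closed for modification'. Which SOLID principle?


This describes the Open/Closed Principle (OCP)

Open/Closed Principle (OCP)


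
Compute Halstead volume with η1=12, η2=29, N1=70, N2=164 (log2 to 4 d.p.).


Formula: V = N * log2(η), where N = N1 + N2 and η = η1 + η2
η = 12 + 29 = 41
N = 70 + 164 = 234
log2(41) ≈ 5.3576
V = 234 * 5.3576 = 1253.68

1253.68


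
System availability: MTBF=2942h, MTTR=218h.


Availability = MTBF / (MTBF + MTTR)
Availability = 2942 / (2942 + 218)
Availability = 2942 / 3160
Availability = 93.1013%

93.1013%


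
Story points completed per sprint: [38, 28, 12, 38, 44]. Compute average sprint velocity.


Formula: Avg velocity = Total points / Number of sprints
Points: [38, 28, 12, 38, 44]
Sum = 38 + 28 + 12 + 38 + 44 = 160
Avg velocity = 160 / 5 = 32.0 points/sprint

32.0 points/sprint


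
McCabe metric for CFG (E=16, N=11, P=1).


Formula: V(G) = E - N + 2P
V(G) = 16 - 11 + 2*1
V(G) = 5 + 2
V(G) = 7

7


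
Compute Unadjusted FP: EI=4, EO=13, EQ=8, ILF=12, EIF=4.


UFP = EI*4 + EO*5 + EQ*4 + ILF*10 + EIF*7
UFP = 4*4 + 13*5 + 8*4 + 12*10 + 4*7
UFP = 16 + 65 + 32 + 120 + 28
UFP = 261

261


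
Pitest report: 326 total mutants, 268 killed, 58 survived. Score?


Mutation score = killed / total * 100
Mutation score = 268 / 326 * 100
Mutation score = 82.21%

82.21%


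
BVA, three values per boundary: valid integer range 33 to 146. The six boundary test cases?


Range: [33, 146]
Boundaries: just below min, min, min+1, max-1, max, just above max
Values: [32, 33, 34, 145, 146, 147]

[32, 33, 34, 145, 146, 147]


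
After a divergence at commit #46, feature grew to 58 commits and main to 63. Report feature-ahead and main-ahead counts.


Common ancestor: commit #46
feature commits after divergence: 58 - 46 = 12
main commits after divergence: 63 - 46 = 17
feature is 12 commits ahead of main
main is 17 commits ahead of feature

feature ahead: 12, main ahead: 17


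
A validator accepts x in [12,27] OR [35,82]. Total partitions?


Valid ranges: [12,27] and [35,82]
Class 1: x < 12 — invalid
Class 2: 12 ≤ x ≤ 27 — valid
Class 3: 27 < x < 35 — invalid (gap between ranges)
Class 4: 35 ≤ x ≤ 82 — valid
Class 5: x > 82 — invalid
Total equivalence classes: 5

5 equivalence classes


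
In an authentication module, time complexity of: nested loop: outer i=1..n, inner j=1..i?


Reasoning: triangle: n(n+1)/2 ~ n^2/2
Complexity: O(n^2)

O(n^2)


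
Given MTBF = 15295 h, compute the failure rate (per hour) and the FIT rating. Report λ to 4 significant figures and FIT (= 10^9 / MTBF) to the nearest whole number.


Formula: λ = 1 / MTBF; FIT = λ × 1e9 = 1e9 / MTBF
λ = 1 / 15295 ≈ 6.538e-05 failures/hour
FIT = 1e9 / 15295 ≈ 65381 failures per 1e9 hours (nearest whole number)

λ = 6.538e-05 /h, FIT = 65381


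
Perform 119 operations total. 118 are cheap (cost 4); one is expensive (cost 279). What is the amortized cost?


Formula: Amortized cost = Total cost / Operations
Total cost = (118 * 4) + (1 * 279)
Total cost = 472 + 279 = 751
Amortized = 751 / 119 = 6.3109

6.3109


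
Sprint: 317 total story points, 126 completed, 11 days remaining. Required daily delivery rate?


Formula: Required rate = Remaining points / Days left
Remaining = 317 - 126 = 191 points
Required rate = 191 / 11 = 17.36 points/day

17.36 points/day


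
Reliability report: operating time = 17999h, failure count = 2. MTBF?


Formula: MTBF = Total operating time / Number of failures
MTBF = 17999 / 2
MTBF = 8999.5 hours

8999.5 hours


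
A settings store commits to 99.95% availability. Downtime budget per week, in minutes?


Formula: allowed downtime = period * (100 - SLA) / 100
Period (week) = 10080 minutes
Unavailability fraction = (100 - 99.95) / 100
Allowed downtime = 10080 * (100 - 99.95) / 100
Allowed downtime = 5.04 minutes

5.04 minutes


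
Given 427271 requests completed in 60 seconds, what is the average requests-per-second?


Formula: throughput = requests / seconds
throughput = 427271 / 60
throughput = 7121.18 requests/second

7121.18 requests/second


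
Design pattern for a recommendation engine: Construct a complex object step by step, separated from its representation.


This matches the Builder pattern

Builder


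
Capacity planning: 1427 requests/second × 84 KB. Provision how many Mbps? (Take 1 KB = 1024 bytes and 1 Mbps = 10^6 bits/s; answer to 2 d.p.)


Formula: Mbps = payload_bytes * RPS * 8 / 1e6
Payload per request = 84 KB = 84 * 1024 = 86016 bytes
Total bytes/sec = 86016 * 1427 = 122744832
Total bits/sec = 122744832 * 8 = 981958656
Mbps = 981958656 / 1e6 = 981.96

981.96 Mbps


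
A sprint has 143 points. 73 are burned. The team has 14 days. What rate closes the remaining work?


Formula: Required rate = Remaining points / Days left
Remaining = 143 - 73 = 70 points
Required rate = 70 / 14 = 5.0 points/day

5.0 points/day


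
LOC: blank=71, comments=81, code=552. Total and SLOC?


Total LOC = blank + comment + code
Total LOC = 71 + 81 + 552 = 704
SLOC (source only) = code = 552

Total LOC: 704, SLOC: 552


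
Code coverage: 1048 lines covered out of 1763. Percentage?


Coverage = covered / total * 100
Coverage = 1048 / 1763 * 100
Coverage = 59.44%

59.44%


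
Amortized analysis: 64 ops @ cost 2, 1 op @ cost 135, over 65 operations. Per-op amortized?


Formula: Amortized cost = Total cost / Operations
Total cost = (64 * 2) + (1 * 135)
Total cost = 128 + 135 = 263
Amortized = 263 / 65 = 4.0462

4.0462


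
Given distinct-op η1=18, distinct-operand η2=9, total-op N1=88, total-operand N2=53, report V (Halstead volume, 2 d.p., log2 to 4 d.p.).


Formula: V = N * log2(η), where N = N1 + N2 and η = η1 + η2
η = 18 + 9 = 27
N = 88 + 53 = 141
log2(27) ≈ 4.7549
V = 141 * 4.7549 = 670.44

670.44


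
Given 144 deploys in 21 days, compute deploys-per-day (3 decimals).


Formula: deployments per day = releases / days
= 144 / 21
= 6.857 deploys/day
(equivalently, 48.0 deploys/week)

6.857 deploys/day


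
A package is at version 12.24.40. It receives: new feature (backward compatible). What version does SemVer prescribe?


Current: 12.24.40
Change category: 'new feature (backward compatible)' → minor bump
SemVer rule: minor bump → increment MINOR, reset PATCH to 0 (MAJOR unchanged)
New: 12.25.0

12.25.0


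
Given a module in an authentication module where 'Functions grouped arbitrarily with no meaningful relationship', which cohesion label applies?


Reasoning: Worst: random grouping
Type: Coincidental cohesion

Coincidental cohesion


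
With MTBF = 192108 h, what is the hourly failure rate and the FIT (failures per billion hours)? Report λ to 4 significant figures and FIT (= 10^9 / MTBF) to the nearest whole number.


Formula: λ = 1 / MTBF; FIT = λ × 1e9 = 1e9 / MTBF
λ = 1 / 192108 ≈ 5.205e-06 failures/hour
FIT = 1e9 / 192108 ≈ 5205 failures per 1e9 hours (nearest whole number)

λ = 5.205e-06 /h, FIT = 5205


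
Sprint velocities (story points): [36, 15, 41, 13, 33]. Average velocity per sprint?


Formula: Avg velocity = Total points / Number of sprints
Points: [36, 15, 41, 13, 33]
Sum = 36 + 15 + 41 + 13 + 33 = 138
Avg velocity = 138 / 5 = 27.6 points/sprint

27.6 points/sprint


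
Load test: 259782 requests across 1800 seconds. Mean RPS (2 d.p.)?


Formula: throughput = requests / seconds
throughput = 259782 / 1800
throughput = 144.32 requests/second

144.32 requests/second


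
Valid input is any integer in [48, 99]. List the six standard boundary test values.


Range: [48, 99]
Boundaries: just below min, min, min+1, max-1, max, just above max
Values: [47, 48, 49, 98, 99, 100]

[47, 48, 49, 98, 99, 100]


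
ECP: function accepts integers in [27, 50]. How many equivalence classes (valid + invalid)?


Valid range: [27, 50]
Class 1: x < 27 — invalid
Class 2: 27 ≤ x ≤ 50 — valid
Class 3: x > 50 — invalid
Total equivalence classes: 3

3 equivalence classes


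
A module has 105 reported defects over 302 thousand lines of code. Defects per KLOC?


Defect density = defects / KLOC
Defect density = 105 / 302
Defect density = 0.348 defects/KLOC

0.348 defects/KLOC


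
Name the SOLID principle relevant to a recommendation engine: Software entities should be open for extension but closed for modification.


This describes the Open/Closed Principle (OCP)

Open/Closed Principle (OCP)


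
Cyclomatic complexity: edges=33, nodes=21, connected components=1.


Formula: V(G) = E - N + 2P
V(G) = 33 - 21 + 2*1
V(G) = 12 + 2
V(G) = 14

14


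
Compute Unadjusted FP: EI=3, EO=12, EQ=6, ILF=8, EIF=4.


UFP = EI*4 + EO*5 + EQ*4 + ILF*10 + EIF*7
UFP = 3*4 + 12*5 + 6*4 + 8*10 + 4*7
UFP = 12 + 60 + 24 + 80 + 28
UFP = 204

204


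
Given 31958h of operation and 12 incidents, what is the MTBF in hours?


Formula: MTBF = Total operating time / Number of failures
MTBF = 31958 / 12
MTBF = 2663.17 hours

2663.17 hours


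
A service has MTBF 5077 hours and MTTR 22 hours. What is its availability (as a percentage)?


Availability = MTBF / (MTBF + MTTR)
Availability = 5077 / (5077 + 22)
Availability = 5077 / 5099
Availability = 99.5685%

99.5685%


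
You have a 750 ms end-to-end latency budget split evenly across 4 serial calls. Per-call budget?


Formula: per_stage = total_budget / stages
per_stage = 750 / 4
per_stage = 187.5 ms

187.5 ms


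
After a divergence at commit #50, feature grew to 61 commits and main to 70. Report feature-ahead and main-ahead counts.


Common ancestor: commit #50
feature commits after divergence: 61 - 50 = 11
main commits after divergence: 70 - 50 = 20
feature is 11 commits ahead of main
main is 20 commits ahead of feature

feature ahead: 11, main ahead: 20


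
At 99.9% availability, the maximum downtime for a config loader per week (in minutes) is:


Formula: allowed downtime = period * (100 - SLA) / 100
Period (week) = 10080 minutes
Unavailability fraction = (100 - 99.9) / 100
Allowed downtime = 10080 * (100 - 99.9) / 100
Allowed downtime = 10.08 minutes

10.08 minutes


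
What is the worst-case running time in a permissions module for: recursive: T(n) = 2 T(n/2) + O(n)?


Reasoning: master theorem case 2 (merge-sort recurrence)
Complexity: O(n log n)

O(n log n)


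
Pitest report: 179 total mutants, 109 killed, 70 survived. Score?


Mutation score = killed / total * 100
Mutation score = 109 / 179 * 100
Mutation score = 60.89%

60.89%
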